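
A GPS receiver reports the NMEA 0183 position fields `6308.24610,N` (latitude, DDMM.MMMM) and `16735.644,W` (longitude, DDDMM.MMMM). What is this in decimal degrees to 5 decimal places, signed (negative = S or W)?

Latitude: split at 2 digits → 63° and 8.2461′; 63 + 8.2461/60 = 63.137435
N ⇒ keep positive
λ: degrees = first 3 digits = 167, minutes = 35.644; 167 + 35.644/60 = 167.594067
W → negative

63.13744, -167.59407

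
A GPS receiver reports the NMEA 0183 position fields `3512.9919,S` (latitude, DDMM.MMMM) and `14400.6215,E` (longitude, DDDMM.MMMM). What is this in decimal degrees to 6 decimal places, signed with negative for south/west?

-35.216532, 144.010358

Latitude: degrees = first 2 digits = 35, minutes = 12.9919; 35 + 12.9919/60 = 35.2165317
hemisphere S, so the sign is −
Lon: split at 3 digits → 144° and 0.6215′; 144 + 0.6215/60 = 144.0103583
E → positive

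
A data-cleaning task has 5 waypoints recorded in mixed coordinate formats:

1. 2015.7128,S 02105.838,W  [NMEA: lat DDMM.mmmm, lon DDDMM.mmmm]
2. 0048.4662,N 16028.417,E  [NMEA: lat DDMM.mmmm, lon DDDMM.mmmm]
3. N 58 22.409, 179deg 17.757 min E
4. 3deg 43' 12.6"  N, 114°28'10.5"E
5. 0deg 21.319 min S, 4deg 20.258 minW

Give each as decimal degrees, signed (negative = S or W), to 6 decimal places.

1. -20.261880, -21.097300
2. 0.807770, 160.473617
3. 58.373483, 179.295950
4. 3.720167, 114.469583
5. -0.355317, -4.337633

Point 1:
  Lat: degrees = first 2 digits = 20, minutes = 15.7128; 20 + 15.7128/60 = 20.2618800
  S → negative
  Longitude: degrees = first 3 digits = 21, minutes = 5.838; 21 + 5.838/60 = 21.0973000
  W → negative
Point 2:
  Lat: split at 2 digits → 00° and 48.4662′; 0 + 48.4662/60 = 0.8077700
  N → positive
  Longitude: split at 3 digits → 160° and 28.417′; 160 + 28.417/60 = 160.4736167
  E ⇒ keep positive
Point 3:
  Latitude: 22.409′ = 0.373483°; total 58.3734833
  N → positive
  Longitude: 17.757′ = 0.295950°; total 179.2959500
  E → positive
Point 4:
  Lat: 3° + 43/60 + 12.6/3600 = 3 + 0.716667 + 0.003500 = 3.7201667
  N ⇒ keep positive
  Lon: 28′ + 10.5″ = 28.17500′; 114 + 28.17500/60 = 114.4695833
  E → positive
Point 5:
  φ: 21.319′ = 0.355317°; total 0.3553167
  hemisphere S, so the sign is −
  Longitude: 20.258′ = 0.337633°; total 4.3376333
  W ⇒ negate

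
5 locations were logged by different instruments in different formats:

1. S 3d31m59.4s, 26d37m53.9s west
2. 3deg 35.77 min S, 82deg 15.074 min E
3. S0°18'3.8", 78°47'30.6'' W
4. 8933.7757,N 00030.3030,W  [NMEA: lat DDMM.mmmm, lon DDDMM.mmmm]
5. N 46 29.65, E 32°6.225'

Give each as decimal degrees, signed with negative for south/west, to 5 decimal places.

Point 1:
  φ: 31′ + 59.4″ = 31.99000′; 3 + 31.99000/60 = 3.533167
  S → negative
  Lon: 26° + 37/60 + 53.9/3600 = 26 + 0.616667 + 0.014972 = 26.631639
  hemisphere W, so the sign is −
Point 2:
  Latitude: 3 + 35.77/60 = 3.596167
  hemisphere S, so the sign is −
  Lon: 82 + 15.074/60 = 82.251233
  E → positive
Point 3:
  Latitude: 0 + 18/60 + 3.8/3600 = 0.301056
  hemisphere S, so the sign is −
  Lon: 47′ + 30.6″ = 47.51000′; 78 + 47.51000/60 = 78.791833
  W → negative
Point 4:
  Latitude: degrees = first 2 digits = 89, minutes = 33.7757; 89 + 33.7757/60 = 89.562928
  N ⇒ keep positive
  Longitude: degrees = first 3 digits = 0, minutes = 30.303; 0 + 30.303/60 = 0.505050
  W ⇒ negate
Point 5:
  φ: 29.65′ = 0.494167°; total 46.494167
  N → positive
  λ: 6.225′ = 0.103750°; total 32.103750
  E ⇒ keep positive

1. -3.53317, -26.63164
2. -3.59617, 82.25123
3. -0.30106, -78.79183
4. 89.56293, -0.50505
5. 46.49417, 32.10375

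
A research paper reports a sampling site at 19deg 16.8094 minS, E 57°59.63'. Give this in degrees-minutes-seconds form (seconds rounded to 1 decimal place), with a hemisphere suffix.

19°16′48.6″ S, 57°59′37.8″ E

Latitude: 16.80940′ → 16′ and 0.80940 × 60 = 48.564″
Lon: fractional minutes 0.63000 × 60 = 37.800″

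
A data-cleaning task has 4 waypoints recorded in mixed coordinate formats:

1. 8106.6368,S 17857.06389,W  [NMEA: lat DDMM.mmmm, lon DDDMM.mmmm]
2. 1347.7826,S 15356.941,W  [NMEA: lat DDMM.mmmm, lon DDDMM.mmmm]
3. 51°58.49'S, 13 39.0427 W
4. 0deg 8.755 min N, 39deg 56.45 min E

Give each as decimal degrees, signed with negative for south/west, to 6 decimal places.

Point 1:
  φ: degrees = first 2 digits = 81, minutes = 6.6368; 81 + 6.6368/60 = 81.1106133
  S → negative
  λ: split at 3 digits → 178° and 57.06389′; 178 + 57.06389/60 = 178.9510648
  W → negative
Point 2:
  Latitude: split at 2 digits → 13° and 47.7826′; 13 + 47.7826/60 = 13.7963767
  S ⇒ negate
  Longitude: degrees = first 3 digits = 153, minutes = 56.941; 153 + 56.941/60 = 153.9490167
  W ⇒ negate
Point 3:
  Latitude: 58.49′ = 0.974833°; total 51.9748333
  S ⇒ negate
  λ: 13 + 39.0427/60 = 13.6507117
  W → negative
Point 4:
  Lat: 8.755′ = 0.145917°; total 0.1459167
  N → positive
  λ: 56.45′ = 0.940833°; total 39.9408333
  E ⇒ keep positive

1. -81.110613, -178.951065
2. -13.796377, -153.949017
3. -51.974833, -13.650712
4. 0.145917, 39.940833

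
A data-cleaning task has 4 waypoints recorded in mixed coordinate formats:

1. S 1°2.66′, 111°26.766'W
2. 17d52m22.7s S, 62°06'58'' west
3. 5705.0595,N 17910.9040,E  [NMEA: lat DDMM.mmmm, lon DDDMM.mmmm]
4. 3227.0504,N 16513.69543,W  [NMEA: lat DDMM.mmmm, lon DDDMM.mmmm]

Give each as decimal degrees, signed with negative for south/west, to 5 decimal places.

Point 1:
  Latitude: 1 + 2.66/60 = 1.044333
  S ⇒ negate
  λ: 26.766′ = 0.446100°; total 111.446100
  W ⇒ negate
Point 2:
  φ: 52′ + 22.7″ = 52.37833′; 17 + 52.37833/60 = 17.872972
  S ⇒ negate
  λ: 6′ + 58″ = 6.96667′; 62 + 6.96667/60 = 62.116111
  W ⇒ negate
Point 3:
  Latitude: degrees = first 2 digits = 57, minutes = 5.0595; 57 + 5.0595/60 = 57.084325
  N → positive
  Longitude: split at 3 digits → 179° and 10.904′; 179 + 10.904/60 = 179.181733
  E ⇒ keep positive
Point 4:
  Latitude: degrees = first 2 digits = 32, minutes = 27.0504; 32 + 27.0504/60 = 32.450840
  N → positive
  Lon: degrees = first 3 digits = 165, minutes = 13.69543; 165 + 13.69543/60 = 165.228257
  W → negative

1. -1.04433, -111.44610
2. -17.87297, -62.11611
3. 57.08433, 179.18173
4. 32.45084, -165.22826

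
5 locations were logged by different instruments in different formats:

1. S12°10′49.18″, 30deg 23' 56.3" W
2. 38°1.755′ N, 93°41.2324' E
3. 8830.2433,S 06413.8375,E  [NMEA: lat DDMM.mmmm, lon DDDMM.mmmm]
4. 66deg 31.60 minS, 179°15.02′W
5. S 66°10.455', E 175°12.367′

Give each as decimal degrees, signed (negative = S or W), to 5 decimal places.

1. -12.18033, -30.39897
2. 38.02925, 93.68721
3. -88.50406, 64.23063
4. -66.52667, -179.25033
5. -66.17425, 175.20612

Point 1:
  φ: 10′ + 49.18″ = 10.81967′; 12 + 10.81967/60 = 12.180328
  hemisphere S, so the sign is −
  λ: 30 + 23/60 + 56.3/3600 = 30.398972
  W → negative
Point 2:
  φ: 1.755′ = 0.029250°; total 38.029250
  N ⇒ keep positive
  Longitude: 93 + 41.2324/60 = 93.687207
  E → positive
Point 3:
  φ: split at 2 digits → 88° and 30.2433′; 88 + 30.2433/60 = 88.504055
  hemisphere S, so the sign is −
  λ: degrees = first 3 digits = 64, minutes = 13.8375; 64 + 13.8375/60 = 64.230625
  E → positive
Point 4:
  φ: 66 + 31.6/60 = 66.526667
  hemisphere S, so the sign is −
  Lon: 15.02′ = 0.250333°; total 179.250333
  hemisphere W, so the sign is −
Point 5:
  Latitude: 10.455′ = 0.174250°; total 66.174250
  S ⇒ negate
  Lon: 175 + 12.367/60 = 175.206117
  E → positive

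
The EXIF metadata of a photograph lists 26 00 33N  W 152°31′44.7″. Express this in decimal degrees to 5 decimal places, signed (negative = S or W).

26.00917, -152.52908

Latitude: 26° + 0/60 + 33/3600 = 26 + 0.000000 + 0.009167 = 26.009167
N → positive
λ: 152° + 31/60 + 44.7/3600 = 152 + 0.516667 + 0.012417 = 152.529083
W ⇒ negate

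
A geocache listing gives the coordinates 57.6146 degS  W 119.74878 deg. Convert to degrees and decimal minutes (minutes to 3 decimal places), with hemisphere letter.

Lat: minutes = (57.614600 − 57) × 60 = 36.87600
Lon: 119° + 0.748780 × 60 = 119° 44.92680′

57° 36.876′ S, 119° 44.927′ W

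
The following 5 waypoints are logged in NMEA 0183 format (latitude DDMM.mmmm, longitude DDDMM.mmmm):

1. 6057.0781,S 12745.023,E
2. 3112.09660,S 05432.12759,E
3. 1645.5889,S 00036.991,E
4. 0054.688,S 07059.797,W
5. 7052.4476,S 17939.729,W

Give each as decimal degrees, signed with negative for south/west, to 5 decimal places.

Point 1:
  φ: degrees = first 2 digits = 60, minutes = 57.0781; 60 + 57.0781/60 = 60.951302
  S ⇒ negate
  λ: split at 3 digits → 127° and 45.023′; 127 + 45.023/60 = 127.750383
  E ⇒ keep positive
Point 2:
  Lat: degrees = first 2 digits = 31, minutes = 12.0966; 31 + 12.0966/60 = 31.201610
  S → negative
  Lon: degrees = first 3 digits = 54, minutes = 32.12759; 54 + 32.12759/60 = 54.535460
  E → positive
Point 3:
  Lat: degrees = first 2 digits = 16, minutes = 45.5889; 16 + 45.5889/60 = 16.759815
  S ⇒ negate
  Lon: degrees = first 3 digits = 0, minutes = 36.991; 0 + 36.991/60 = 0.616517
  E ⇒ keep positive
Point 4:
  Latitude: split at 2 digits → 00° and 54.688′; 0 + 54.688/60 = 0.911467
  hemisphere S, so the sign is −
  Longitude: degrees = first 3 digits = 70, minutes = 59.797; 70 + 59.797/60 = 70.996617
  W ⇒ negate
Point 5:
  Lat: degrees = first 2 digits = 70, minutes = 52.4476; 70 + 52.4476/60 = 70.874127
  S ⇒ negate
  Longitude: degrees = first 3 digits = 179, minutes = 39.729; 179 + 39.729/60 = 179.662150
  W ⇒ negate

1. -60.95130, 127.75038
2. -31.20161, 54.53546
3. -16.75982, 0.61652
4. -0.91147, -70.99662
5. -70.87413, -179.66215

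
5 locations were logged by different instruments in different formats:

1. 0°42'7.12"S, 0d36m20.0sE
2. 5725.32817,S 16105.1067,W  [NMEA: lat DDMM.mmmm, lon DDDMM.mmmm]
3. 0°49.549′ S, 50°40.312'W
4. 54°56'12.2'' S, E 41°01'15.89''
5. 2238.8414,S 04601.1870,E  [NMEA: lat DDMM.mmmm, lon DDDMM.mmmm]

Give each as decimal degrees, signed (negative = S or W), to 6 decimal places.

1. -0.701978, 0.605556
2. -57.422136, -161.085112
3. -0.825817, -50.671867
4. -54.936722, 41.021081
5. -22.647357, 46.019783

Point 1:
  φ: 0 + 42/60 + 7.12/3600 = 0.7019778
  S ⇒ negate
  Lon: 0 + 36/60 + 20/3600 = 0.6055556
  E → positive
Point 2:
  Lat: degrees = first 2 digits = 57, minutes = 25.32817; 57 + 25.32817/60 = 57.4221362
  S → negative
  Lon: split at 3 digits → 161° and 5.1067′; 161 + 5.1067/60 = 161.0851117
  hemisphere W, so the sign is −
Point 3:
  φ: 0 + 49.549/60 = 0.8258167
  S → negative
  λ: 40.312′ = 0.671867°; total 50.6718667
  W ⇒ negate
Point 4:
  Latitude: 56′ + 12.2″ = 56.20333′; 54 + 56.20333/60 = 54.9367222
  S ⇒ negate
  Lon: 41 + 1/60 + 15.89/3600 = 41.0210806
  E → positive
Point 5:
  φ: degrees = first 2 digits = 22, minutes = 38.8414; 22 + 38.8414/60 = 22.6473567
  hemisphere S, so the sign is −
  λ: degrees = first 3 digits = 46, minutes = 1.187; 46 + 1.187/60 = 46.0197833
  E → positive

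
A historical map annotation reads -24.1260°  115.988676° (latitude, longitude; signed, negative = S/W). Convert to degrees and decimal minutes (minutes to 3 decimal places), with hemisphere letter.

Latitude is negative → S; |value| = 24.126000
Lat: 24° + 0.126000 × 60 = 24° 7.56000′
Longitude: 115° + 0.988676 × 60 = 115° 59.32056′

24° 7.560′ S, 115° 59.321′ E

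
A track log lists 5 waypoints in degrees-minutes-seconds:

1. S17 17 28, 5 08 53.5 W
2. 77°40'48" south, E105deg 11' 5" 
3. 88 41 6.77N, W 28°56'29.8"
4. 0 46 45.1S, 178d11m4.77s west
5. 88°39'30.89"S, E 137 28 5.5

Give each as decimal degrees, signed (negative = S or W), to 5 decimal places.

Point 1:
  Latitude: 17° + 17/60 + 28/3600 = 17 + 0.283333 + 0.007778 = 17.291111
  S ⇒ negate
  Lon: 5 + 8/60 + 53.5/3600 = 5.148194
  hemisphere W, so the sign is −
Point 2:
  Latitude: 40′ + 48″ = 40.80000′; 77 + 40.80000/60 = 77.680000
  hemisphere S, so the sign is −
  λ: 105 + 11/60 + 5/3600 = 105.184722
  E ⇒ keep positive
Point 3:
  Lat: 88 + 41/60 + 6.77/3600 = 88.685214
  N ⇒ keep positive
  λ: 28° + 56/60 + 29.8/3600 = 28 + 0.933333 + 0.008278 = 28.941611
  W ⇒ negate
Point 4:
  Lat: 0° + 46/60 + 45.1/3600 = 0 + 0.766667 + 0.012528 = 0.779194
  hemisphere S, so the sign is −
  λ: 11′ + 4.77″ = 11.07950′; 178 + 11.07950/60 = 178.184658
  W → negative
Point 5:
  Lat: 88° + 39/60 + 30.89/3600 = 88 + 0.650000 + 0.008581 = 88.658581
  S ⇒ negate
  λ: 28′ + 5.5″ = 28.09167′; 137 + 28.09167/60 = 137.468194
  E ⇒ keep positive

1. -17.29111, -5.14819
2. -77.68000, 105.18472
3. 88.68521, -28.94161
4. -0.77919, -178.18466
5. -88.65858, 137.46819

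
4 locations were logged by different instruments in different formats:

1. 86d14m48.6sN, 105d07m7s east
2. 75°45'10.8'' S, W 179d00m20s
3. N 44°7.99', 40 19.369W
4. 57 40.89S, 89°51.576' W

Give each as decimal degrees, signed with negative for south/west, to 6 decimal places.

1. 86.246833, 105.118611
2. -75.753000, -179.005556
3. 44.133167, -40.322817
4. -57.681500, -89.859600

Point 1:
  Lat: 86 + 14/60 + 48.6/3600 = 86.2468333
  N → positive
  Longitude: 7′ + 7″ = 7.11667′; 105 + 7.11667/60 = 105.1186111
  E → positive
Point 2:
  Latitude: 75 + 45/60 + 10.8/3600 = 75.7530000
  S ⇒ negate
  Lon: 179 + 0/60 + 20/3600 = 179.0055556
  W → negative
Point 3:
  Lat: 7.99′ = 0.133167°; total 44.1331667
  N ⇒ keep positive
  λ: 40 + 19.369/60 = 40.3228167
  hemisphere W, so the sign is −
Point 4:
  Lat: 40.89′ = 0.681500°; total 57.6815000
  hemisphere S, so the sign is −
  Lon: 89 + 51.576/60 = 89.8596000
  W → negative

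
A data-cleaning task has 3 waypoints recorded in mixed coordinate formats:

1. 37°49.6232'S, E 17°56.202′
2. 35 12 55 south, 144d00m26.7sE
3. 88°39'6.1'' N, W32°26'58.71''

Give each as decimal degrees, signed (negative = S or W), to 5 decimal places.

Point 1:
  Latitude: 49.6232′ = 0.827053°; total 37.827053
  S → negative
  Lon: 56.202′ = 0.936700°; total 17.936700
  E ⇒ keep positive
Point 2:
  φ: 35° + 12/60 + 55/3600 = 35 + 0.200000 + 0.015278 = 35.215278
  hemisphere S, so the sign is −
  λ: 0′ + 26.7″ = 0.44500′; 144 + 0.44500/60 = 144.007417
  E ⇒ keep positive
Point 3:
  Latitude: 88° + 39/60 + 6.1/3600 = 88 + 0.650000 + 0.001694 = 88.651694
  N ⇒ keep positive
  λ: 32 + 26/60 + 58.71/3600 = 32.449642
  W ⇒ negate

1. -37.82705, 17.93670
2. -35.21528, 144.00742
3. 88.65169, -32.44964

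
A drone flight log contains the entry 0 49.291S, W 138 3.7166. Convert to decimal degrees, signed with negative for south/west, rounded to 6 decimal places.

-0.821517, -138.061943

φ: 0 + 49.291/60 = 0.8215167
S ⇒ negate
λ: 3.7166′ = 0.061943°; total 138.0619433
hemisphere W, so the sign is −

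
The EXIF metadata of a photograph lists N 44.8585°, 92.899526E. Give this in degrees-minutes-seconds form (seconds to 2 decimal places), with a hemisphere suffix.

44°51′30.60″ N, 92°53′58.29″ E

Lat: 0.858500° → 51.51000′; 0.51000 × 60 = 30.6000″
λ: whole degrees 92; 53.97156′ → 53′ and 58.2936″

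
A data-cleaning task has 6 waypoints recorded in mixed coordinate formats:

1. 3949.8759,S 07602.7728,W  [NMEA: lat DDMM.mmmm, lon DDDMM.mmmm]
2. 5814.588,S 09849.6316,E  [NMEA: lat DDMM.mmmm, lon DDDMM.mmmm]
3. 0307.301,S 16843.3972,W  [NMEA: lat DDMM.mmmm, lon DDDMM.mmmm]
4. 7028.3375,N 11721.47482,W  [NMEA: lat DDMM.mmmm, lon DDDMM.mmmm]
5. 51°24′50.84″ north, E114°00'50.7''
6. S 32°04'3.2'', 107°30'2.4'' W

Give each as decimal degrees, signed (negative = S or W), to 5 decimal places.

1. -39.83127, -76.04621
2. -58.24313, 98.82719
3. -3.12168, -168.72329
4. 70.47229, -117.35791
5. 51.41412, 114.01408
6. -32.06756, -107.50067

Point 1:
  Lat: split at 2 digits → 39° and 49.8759′; 39 + 49.8759/60 = 39.831265
  hemisphere S, so the sign is −
  λ: split at 3 digits → 076° and 2.7728′; 76 + 2.7728/60 = 76.046213
  hemisphere W, so the sign is −
Point 2:
  φ: split at 2 digits → 58° and 14.588′; 58 + 14.588/60 = 58.243133
  hemisphere S, so the sign is −
  λ: degrees = first 3 digits = 98, minutes = 49.6316; 98 + 49.6316/60 = 98.827193
  E → positive
Point 3:
  Latitude: degrees = first 2 digits = 3, minutes = 7.301; 3 + 7.301/60 = 3.121683
  S → negative
  Lon: degrees = first 3 digits = 168, minutes = 43.3972; 168 + 43.3972/60 = 168.723287
  W ⇒ negate
Point 4:
  φ: split at 2 digits → 70° and 28.3375′; 70 + 28.3375/60 = 70.472292
  N → positive
  λ: degrees = first 3 digits = 117, minutes = 21.47482; 117 + 21.47482/60 = 117.357914
  hemisphere W, so the sign is −
Point 5:
  φ: 51 + 24/60 + 50.84/3600 = 51.414122
  N → positive
  λ: 0′ + 50.7″ = 0.84500′; 114 + 0.84500/60 = 114.014083
  E → positive
Point 6:
  φ: 32° + 4/60 + 3.2/3600 = 32 + 0.066667 + 0.000889 = 32.067556
  S → negative
  Longitude: 107 + 30/60 + 2.4/3600 = 107.500667
  hemisphere W, so the sign is −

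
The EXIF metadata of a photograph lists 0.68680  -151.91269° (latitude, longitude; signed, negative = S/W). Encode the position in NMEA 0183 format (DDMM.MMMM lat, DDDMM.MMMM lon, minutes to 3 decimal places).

0041.208,N / 15154.761,W

φ: 0° + 0.686800 × 60 = 0° 41.20800′
Longitude is negative → W; |value| = 151.912690
Longitude: fractional part 0.912690 → 54.76140 minutes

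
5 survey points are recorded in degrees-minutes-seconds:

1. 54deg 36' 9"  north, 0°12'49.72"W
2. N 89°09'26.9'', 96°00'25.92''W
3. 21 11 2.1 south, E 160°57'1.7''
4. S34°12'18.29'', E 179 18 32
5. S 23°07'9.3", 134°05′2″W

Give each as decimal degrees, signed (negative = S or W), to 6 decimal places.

Point 1:
  Latitude: 36′ + 9″ = 36.15000′; 54 + 36.15000/60 = 54.6025000
  N → positive
  Longitude: 12′ + 49.72″ = 12.82867′; 0 + 12.82867/60 = 0.2138111
  hemisphere W, so the sign is −
Point 2:
  φ: 89 + 9/60 + 26.9/3600 = 89.1574722
  N → positive
  λ: 96° + 0/60 + 25.92/3600 = 96 + 0.000000 + 0.007200 = 96.0072000
  W ⇒ negate
Point 3:
  φ: 11′ + 2.1″ = 11.03500′; 21 + 11.03500/60 = 21.1839167
  S → negative
  λ: 160° + 57/60 + 1.7/3600 = 160 + 0.950000 + 0.000472 = 160.9504722
  E → positive
Point 4:
  Lat: 34° + 12/60 + 18.29/3600 = 34 + 0.200000 + 0.005081 = 34.2050806
  S ⇒ negate
  Lon: 18′ + 32″ = 18.53333′; 179 + 18.53333/60 = 179.3088889
  E → positive
Point 5:
  φ: 23 + 7/60 + 9.3/3600 = 23.1192500
  hemisphere S, so the sign is −
  Longitude: 134 + 5/60 + 2/3600 = 134.0838889
  W → negative

1. 54.602500, -0.213811
2. 89.157472, -96.007200
3. -21.183917, 160.950472
4. -34.205081, 179.308889
5. -23.119250, -134.083889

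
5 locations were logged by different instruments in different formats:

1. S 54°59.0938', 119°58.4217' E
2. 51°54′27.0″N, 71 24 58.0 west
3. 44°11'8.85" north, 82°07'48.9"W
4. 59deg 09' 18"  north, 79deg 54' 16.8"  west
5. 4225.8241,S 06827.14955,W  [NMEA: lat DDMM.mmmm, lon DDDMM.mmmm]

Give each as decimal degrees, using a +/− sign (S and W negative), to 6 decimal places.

Point 1:
  Latitude: 59.0938′ = 0.984897°; total 54.9848967
  S → negative
  Lon: 119 + 58.4217/60 = 119.9736950
  E ⇒ keep positive
Point 2:
  φ: 54′ + 27″ = 54.45000′; 51 + 54.45000/60 = 51.9075000
  N → positive
  Lon: 24′ + 58″ = 24.96667′; 71 + 24.96667/60 = 71.4161111
  hemisphere W, so the sign is −
Point 3:
  φ: 11′ + 8.85″ = 11.14750′; 44 + 11.14750/60 = 44.1857917
  N → positive
  λ: 82 + 7/60 + 48.9/3600 = 82.1302500
  W ⇒ negate
Point 4:
  Lat: 9′ + 18″ = 9.30000′; 59 + 9.30000/60 = 59.1550000
  N ⇒ keep positive
  λ: 54′ + 16.8″ = 54.28000′; 79 + 54.28000/60 = 79.9046667
  W ⇒ negate
Point 5:
  φ: split at 2 digits → 42° and 25.8241′; 42 + 25.8241/60 = 42.4304017
  S ⇒ negate
  Longitude: degrees = first 3 digits = 68, minutes = 27.14955; 68 + 27.14955/60 = 68.4524925
  W → negative

1. -54.984897, 119.973695
2. 51.907500, -71.416111
3. 44.185792, -82.130250
4. 59.155000, -79.904667
5. -42.430402, -68.452493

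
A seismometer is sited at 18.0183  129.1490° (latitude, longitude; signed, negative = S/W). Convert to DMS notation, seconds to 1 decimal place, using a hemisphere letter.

18°01′5.9″ N, 129°08′56.4″ E

φ: 0.018300 × 60 = 1.09800′ → 1′, remainder × 60 = 5.880″
λ: 0.149000° → 8.94000′; 0.94000 × 60 = 56.400″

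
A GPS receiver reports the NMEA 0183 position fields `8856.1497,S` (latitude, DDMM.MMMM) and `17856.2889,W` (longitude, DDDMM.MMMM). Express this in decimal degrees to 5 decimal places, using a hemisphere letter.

88.93583° S, 178.93815° W

Lat: degrees = first 2 digits = 88, minutes = 56.1497; 88 + 56.1497/60 = 88.935828
λ: degrees = first 3 digits = 178, minutes = 56.2889; 178 + 56.2889/60 = 178.938148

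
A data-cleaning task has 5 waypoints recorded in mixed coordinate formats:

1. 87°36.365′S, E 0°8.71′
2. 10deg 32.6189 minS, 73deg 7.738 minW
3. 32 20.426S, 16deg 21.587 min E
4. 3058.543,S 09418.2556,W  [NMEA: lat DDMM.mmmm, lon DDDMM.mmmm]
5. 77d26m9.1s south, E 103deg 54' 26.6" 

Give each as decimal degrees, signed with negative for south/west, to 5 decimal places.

Point 1:
  Latitude: 36.365′ = 0.606083°; total 87.606083
  hemisphere S, so the sign is −
  λ: 0 + 8.71/60 = 0.145167
  E → positive
Point 2:
  φ: 10 + 32.6189/60 = 10.543648
  S ⇒ negate
  Longitude: 73 + 7.738/60 = 73.128967
  hemisphere W, so the sign is −
Point 3:
  Lat: 20.426′ = 0.340433°; total 32.340433
  S ⇒ negate
  Lon: 21.587′ = 0.359783°; total 16.359783
  E → positive
Point 4:
  φ: degrees = first 2 digits = 30, minutes = 58.543; 30 + 58.543/60 = 30.975717
  S → negative
  Lon: degrees = first 3 digits = 94, minutes = 18.2556; 94 + 18.2556/60 = 94.304260
  hemisphere W, so the sign is −
Point 5:
  φ: 77° + 26/60 + 9.1/3600 = 77 + 0.433333 + 0.002528 = 77.435861
  S → negative
  Lon: 103 + 54/60 + 26.6/3600 = 103.907389
  E → positive

1. -87.60608, 0.14517
2. -10.54365, -73.12897
3. -32.34043, 16.35978
4. -30.97572, -94.30426
5. -77.43586, 103.90739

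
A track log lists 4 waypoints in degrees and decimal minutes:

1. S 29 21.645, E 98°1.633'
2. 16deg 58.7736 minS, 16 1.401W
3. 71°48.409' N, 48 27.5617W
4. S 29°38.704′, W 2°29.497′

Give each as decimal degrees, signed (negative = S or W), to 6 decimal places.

Point 1:
  Latitude: 21.645′ = 0.360750°; total 29.3607500
  S ⇒ negate
  Longitude: 98 + 1.633/60 = 98.0272167
  E ⇒ keep positive
Point 2:
  Lat: 16 + 58.7736/60 = 16.9795600
  S ⇒ negate
  Longitude: 16 + 1.401/60 = 16.0233500
  W → negative
Point 3:
  Lat: 48.409′ = 0.806817°; total 71.8068167
  N ⇒ keep positive
  Longitude: 27.5617′ = 0.459362°; total 48.4593617
  hemisphere W, so the sign is −
Point 4:
  Latitude: 29 + 38.704/60 = 29.6450667
  S → negative
  Lon: 2 + 29.497/60 = 2.4916167
  hemisphere W, so the sign is −

1. -29.360750, 98.027217
2. -16.979560, -16.023350
3. 71.806817, -48.459362
4. -29.645067, -2.491617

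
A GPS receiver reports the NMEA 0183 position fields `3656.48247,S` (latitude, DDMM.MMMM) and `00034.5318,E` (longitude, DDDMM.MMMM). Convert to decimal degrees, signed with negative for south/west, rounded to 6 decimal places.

-36.941375, 0.575530

Lat: degrees = first 2 digits = 36, minutes = 56.48247; 36 + 56.48247/60 = 36.9413745
S ⇒ negate
λ: split at 3 digits → 000° and 34.5318′; 0 + 34.5318/60 = 0.5755300
E → positive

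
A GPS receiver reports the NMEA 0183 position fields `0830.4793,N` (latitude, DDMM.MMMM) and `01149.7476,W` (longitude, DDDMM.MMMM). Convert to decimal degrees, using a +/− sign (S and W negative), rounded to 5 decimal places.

8.50799, -11.82913

Latitude: split at 2 digits → 08° and 30.4793′; 8 + 30.4793/60 = 8.507988
N → positive
Lon: degrees = first 3 digits = 11, minutes = 49.7476; 11 + 49.7476/60 = 11.829127
W ⇒ negate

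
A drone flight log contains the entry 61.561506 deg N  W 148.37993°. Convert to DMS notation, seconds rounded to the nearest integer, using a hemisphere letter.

61°33′41″ N, 148°22′48″ W

φ: whole degrees 61; 33.69036′ → 33′ and 41.42″
Longitude: 0.379930° → 22.79580′; 0.79580 × 60 = 47.75″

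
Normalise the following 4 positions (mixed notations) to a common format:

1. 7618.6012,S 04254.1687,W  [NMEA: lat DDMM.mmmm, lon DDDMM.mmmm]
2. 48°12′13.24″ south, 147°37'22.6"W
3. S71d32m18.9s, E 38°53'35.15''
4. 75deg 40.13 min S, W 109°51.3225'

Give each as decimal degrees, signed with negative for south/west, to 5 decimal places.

1. -76.31002, -42.90281
2. -48.20368, -147.62294
3. -71.53858, 38.89310
4. -75.66883, -109.85538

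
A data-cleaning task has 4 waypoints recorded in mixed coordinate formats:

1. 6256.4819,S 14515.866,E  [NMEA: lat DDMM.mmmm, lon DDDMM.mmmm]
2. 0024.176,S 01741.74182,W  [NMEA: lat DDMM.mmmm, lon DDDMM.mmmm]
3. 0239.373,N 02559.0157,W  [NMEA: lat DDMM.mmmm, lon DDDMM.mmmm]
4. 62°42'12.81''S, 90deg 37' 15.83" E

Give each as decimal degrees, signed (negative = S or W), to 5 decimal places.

1. -62.94137, 145.26443
2. -0.40293, -17.69570
3. 2.65622, -25.98360
4. -62.70356, 90.62106

Point 1:
  Latitude: split at 2 digits → 62° and 56.4819′; 62 + 56.4819/60 = 62.941365
  S → negative
  Longitude: split at 3 digits → 145° and 15.866′; 145 + 15.866/60 = 145.264433
  E ⇒ keep positive
Point 2:
  φ: split at 2 digits → 00° and 24.176′; 0 + 24.176/60 = 0.402933
  hemisphere S, so the sign is −
  Lon: degrees = first 3 digits = 17, minutes = 41.74182; 17 + 41.74182/60 = 17.695697
  hemisphere W, so the sign is −
Point 3:
  φ: split at 2 digits → 02° and 39.373′; 2 + 39.373/60 = 2.656217
  N → positive
  Longitude: degrees = first 3 digits = 25, minutes = 59.0157; 25 + 59.0157/60 = 25.983595
  hemisphere W, so the sign is −
Point 4:
  Lat: 62° + 42/60 + 12.81/3600 = 62 + 0.700000 + 0.003558 = 62.703558
  hemisphere S, so the sign is −
  Lon: 37′ + 15.83″ = 37.26383′; 90 + 37.26383/60 = 90.621064
  E ⇒ keep positive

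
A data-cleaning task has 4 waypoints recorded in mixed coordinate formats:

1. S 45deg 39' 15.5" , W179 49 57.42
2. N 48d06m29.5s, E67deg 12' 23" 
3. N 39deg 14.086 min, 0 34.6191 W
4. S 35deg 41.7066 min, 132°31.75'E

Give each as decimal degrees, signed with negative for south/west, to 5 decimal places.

Point 1:
  Latitude: 45° + 39/60 + 15.5/3600 = 45 + 0.650000 + 0.004306 = 45.654306
  S → negative
  Lon: 179° + 49/60 + 57.42/3600 = 179 + 0.816667 + 0.015950 = 179.832617
  W → negative
Point 2:
  φ: 48 + 6/60 + 29.5/3600 = 48.108194
  N → positive
  λ: 67 + 12/60 + 23/3600 = 67.206389
  E → positive
Point 3:
  φ: 39 + 14.086/60 = 39.234767
  N ⇒ keep positive
  Lon: 0 + 34.6191/60 = 0.576985
  hemisphere W, so the sign is −
Point 4:
  Lat: 35 + 41.7066/60 = 35.695110
  hemisphere S, so the sign is −
  λ: 132 + 31.75/60 = 132.529167
  E ⇒ keep positive

1. -45.65431, -179.83262
2. 48.10819, 67.20639
3. 39.23477, -0.57699
4. -35.69511, 132.52917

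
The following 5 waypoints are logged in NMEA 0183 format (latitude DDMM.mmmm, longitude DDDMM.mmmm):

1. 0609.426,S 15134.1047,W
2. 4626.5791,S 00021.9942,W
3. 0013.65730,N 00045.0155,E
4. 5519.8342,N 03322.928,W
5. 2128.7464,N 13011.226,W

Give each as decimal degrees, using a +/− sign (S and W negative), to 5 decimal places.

Point 1:
  Lat: degrees = first 2 digits = 6, minutes = 9.426; 6 + 9.426/60 = 6.157100
  S ⇒ negate
  Lon: degrees = first 3 digits = 151, minutes = 34.1047; 151 + 34.1047/60 = 151.568412
  hemisphere W, so the sign is −
Point 2:
  Latitude: degrees = first 2 digits = 46, minutes = 26.5791; 46 + 26.5791/60 = 46.442985
  S ⇒ negate
  Longitude: degrees = first 3 digits = 0, minutes = 21.9942; 0 + 21.9942/60 = 0.366570
  W ⇒ negate
Point 3:
  Latitude: split at 2 digits → 00° and 13.6573′; 0 + 13.6573/60 = 0.227622
  N ⇒ keep positive
  Lon: split at 3 digits → 000° and 45.0155′; 0 + 45.0155/60 = 0.750258
  E ⇒ keep positive
Point 4:
  φ: split at 2 digits → 55° and 19.8342′; 55 + 19.8342/60 = 55.330570
  N ⇒ keep positive
  Lon: degrees = first 3 digits = 33, minutes = 22.928; 33 + 22.928/60 = 33.382133
  hemisphere W, so the sign is −
Point 5:
  Lat: degrees = first 2 digits = 21, minutes = 28.7464; 21 + 28.7464/60 = 21.479107
  N ⇒ keep positive
  Longitude: split at 3 digits → 130° and 11.226′; 130 + 11.226/60 = 130.187100
  hemisphere W, so the sign is −

1. -6.15710, -151.56841
2. -46.44299, -0.36657
3. 0.22762, 0.75026
4. 55.33057, -33.38213
5. 21.47911, -130.18710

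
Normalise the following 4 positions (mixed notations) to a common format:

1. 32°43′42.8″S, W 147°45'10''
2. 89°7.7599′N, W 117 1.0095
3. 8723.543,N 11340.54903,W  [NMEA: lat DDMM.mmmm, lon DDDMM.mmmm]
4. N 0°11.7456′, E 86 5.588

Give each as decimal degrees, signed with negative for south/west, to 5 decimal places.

1. -32.72856, -147.75278
2. 89.12933, -117.01683
3. 87.39238, -113.67582
4. 0.19576, 86.09313

Point 1:
  φ: 32 + 43/60 + 42.8/3600 = 32.728556
  S → negative
  Longitude: 147 + 45/60 + 10/3600 = 147.752778
  hemisphere W, so the sign is −
Point 2:
  φ: 7.7599′ = 0.129332°; total 89.129332
  N ⇒ keep positive
  Longitude: 117 + 1.0095/60 = 117.016825
  W → negative
Point 3:
  Latitude: split at 2 digits → 87° and 23.543′; 87 + 23.543/60 = 87.392383
  N ⇒ keep positive
  Longitude: split at 3 digits → 113° and 40.54903′; 113 + 40.54903/60 = 113.675817
  W ⇒ negate
Point 4:
  Lat: 11.7456′ = 0.195760°; total 0.195760
  N ⇒ keep positive
  Longitude: 5.588′ = 0.093133°; total 86.093133
  E ⇒ keep positive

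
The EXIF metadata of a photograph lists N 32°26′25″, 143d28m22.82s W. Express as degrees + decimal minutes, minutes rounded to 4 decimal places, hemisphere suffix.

Lat: seconds/60 = 0.41667; minutes = 26 + 0.41667 = 26.416667
Longitude: seconds/60 = 0.38033; minutes = 28 + 0.38033 = 28.380333

32° 26.4167′ N, 143° 28.3803′ W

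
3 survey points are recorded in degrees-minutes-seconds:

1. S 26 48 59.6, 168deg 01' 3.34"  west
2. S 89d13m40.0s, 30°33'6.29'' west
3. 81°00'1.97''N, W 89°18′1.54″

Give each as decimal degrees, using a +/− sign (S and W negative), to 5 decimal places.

Point 1:
  Lat: 26 + 48/60 + 59.6/3600 = 26.816556
  S → negative
  λ: 1′ + 3.34″ = 1.05567′; 168 + 1.05567/60 = 168.017594
  W ⇒ negate
Point 2:
  Lat: 89° + 13/60 + 40/3600 = 89 + 0.216667 + 0.011111 = 89.227778
  S ⇒ negate
  λ: 30 + 33/60 + 6.29/3600 = 30.551747
  W → negative
Point 3:
  Lat: 81 + 0/60 + 1.97/3600 = 81.000547
  N → positive
  Longitude: 89° + 18/60 + 1.54/3600 = 89 + 0.300000 + 0.000428 = 89.300428
  hemisphere W, so the sign is −

1. -26.81656, -168.01759
2. -89.22778, -30.55175
3. 81.00055, -89.30043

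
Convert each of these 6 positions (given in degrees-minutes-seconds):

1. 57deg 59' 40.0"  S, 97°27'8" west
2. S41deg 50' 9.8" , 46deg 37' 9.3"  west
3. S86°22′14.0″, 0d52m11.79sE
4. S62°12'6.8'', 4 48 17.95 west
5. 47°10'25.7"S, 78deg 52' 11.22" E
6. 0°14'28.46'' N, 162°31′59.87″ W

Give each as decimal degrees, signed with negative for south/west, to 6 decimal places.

1. -57.994444, -97.452222
2. -41.836056, -46.619250
3. -86.370556, 0.869942
4. -62.201889, -4.804986
5. -47.173806, 78.869783
6. 0.241239, -162.533297

Point 1:
  φ: 57 + 59/60 + 40/3600 = 57.9944444
  S ⇒ negate
  λ: 97 + 27/60 + 8/3600 = 97.4522222
  W ⇒ negate
Point 2:
  φ: 50′ + 9.8″ = 50.16333′; 41 + 50.16333/60 = 41.8360556
  hemisphere S, so the sign is −
  Longitude: 46 + 37/60 + 9.3/3600 = 46.6192500
  hemisphere W, so the sign is −
Point 3:
  Lat: 86° + 22/60 + 14/3600 = 86 + 0.366667 + 0.003889 = 86.3705556
  hemisphere S, so the sign is −
  λ: 0 + 52/60 + 11.79/3600 = 0.8699417
  E ⇒ keep positive
Point 4:
  Latitude: 12′ + 6.8″ = 12.11333′; 62 + 12.11333/60 = 62.2018889
  S ⇒ negate
  λ: 48′ + 17.95″ = 48.29917′; 4 + 48.29917/60 = 4.8049861
  hemisphere W, so the sign is −
Point 5:
  Lat: 10′ + 25.7″ = 10.42833′; 47 + 10.42833/60 = 47.1738056
  hemisphere S, so the sign is −
  Lon: 78 + 52/60 + 11.22/3600 = 78.8697833
  E ⇒ keep positive
Point 6:
  Lat: 0° + 14/60 + 28.46/3600 = 0 + 0.233333 + 0.007906 = 0.2412389
  N ⇒ keep positive
  Longitude: 162° + 31/60 + 59.87/3600 = 162 + 0.516667 + 0.016631 = 162.5332972
  W → negative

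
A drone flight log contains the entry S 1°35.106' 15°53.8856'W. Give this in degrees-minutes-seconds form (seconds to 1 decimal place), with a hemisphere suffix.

Latitude: 35.10600′ → 35′ and 0.10600 × 60 = 6.360″
Lon: fractional minutes 0.88560 × 60 = 53.136″

1°35′6.4″ S, 15°53′53.1″ W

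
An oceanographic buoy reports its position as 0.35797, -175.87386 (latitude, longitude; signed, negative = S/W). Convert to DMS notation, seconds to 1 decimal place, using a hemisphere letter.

Lat: 0.357970 × 60 = 21.47820′ → 21′, remainder × 60 = 28.692″
Longitude is negative → W; |value| = 175.873860
λ: whole degrees 175; 52.43160′ → 52′ and 25.896″

0°21′28.7″ N, 175°52′25.9″ W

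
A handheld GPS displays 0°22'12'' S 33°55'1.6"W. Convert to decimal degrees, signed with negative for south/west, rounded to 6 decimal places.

φ: 0 + 22/60 + 12/3600 = 0.3700000
S → negative
Longitude: 33 + 55/60 + 1.6/3600 = 33.9171111
W ⇒ negate

-0.370000, -33.917111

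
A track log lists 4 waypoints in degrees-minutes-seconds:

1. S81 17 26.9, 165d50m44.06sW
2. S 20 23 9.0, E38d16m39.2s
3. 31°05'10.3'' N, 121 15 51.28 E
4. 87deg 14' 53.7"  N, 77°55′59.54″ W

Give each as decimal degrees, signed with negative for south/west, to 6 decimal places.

Point 1:
  Latitude: 81° + 17/60 + 26.9/3600 = 81 + 0.283333 + 0.007472 = 81.2908056
  S → negative
  λ: 50′ + 44.06″ = 50.73433′; 165 + 50.73433/60 = 165.8455722
  hemisphere W, so the sign is −
Point 2:
  φ: 20° + 23/60 + 9/3600 = 20 + 0.383333 + 0.002500 = 20.3858333
  hemisphere S, so the sign is −
  Longitude: 38 + 16/60 + 39.2/3600 = 38.2775556
  E ⇒ keep positive
Point 3:
  Lat: 31 + 5/60 + 10.3/3600 = 31.0861944
  N → positive
  Lon: 121° + 15/60 + 51.28/3600 = 121 + 0.250000 + 0.014244 = 121.2642444
  E ⇒ keep positive
Point 4:
  Lat: 87 + 14/60 + 53.7/3600 = 87.2482500
  N → positive
  Lon: 77 + 55/60 + 59.54/3600 = 77.9332056
  W ⇒ negate

1. -81.290806, -165.845572
2. -20.385833, 38.277556
3. 31.086194, 121.264244
4. 87.248250, -77.933206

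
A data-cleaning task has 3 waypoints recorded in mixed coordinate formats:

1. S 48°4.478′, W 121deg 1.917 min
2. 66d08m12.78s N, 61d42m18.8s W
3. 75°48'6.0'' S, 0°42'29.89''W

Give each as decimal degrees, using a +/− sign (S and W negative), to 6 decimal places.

1. -48.074633, -121.031950
2. 66.136883, -61.705222
3. -75.801667, -0.708303

Point 1:
  Lat: 4.478′ = 0.074633°; total 48.0746333
  S → negative
  Longitude: 1.917′ = 0.031950°; total 121.0319500
  W → negative
Point 2:
  Lat: 66° + 8/60 + 12.78/3600 = 66 + 0.133333 + 0.003550 = 66.1368833
  N ⇒ keep positive
  Longitude: 61° + 42/60 + 18.8/3600 = 61 + 0.700000 + 0.005222 = 61.7052222
  W ⇒ negate
Point 3:
  φ: 48′ + 6″ = 48.10000′; 75 + 48.10000/60 = 75.8016667
  S ⇒ negate
  Lon: 0° + 42/60 + 29.89/3600 = 0 + 0.700000 + 0.008303 = 0.7083028
  W ⇒ negate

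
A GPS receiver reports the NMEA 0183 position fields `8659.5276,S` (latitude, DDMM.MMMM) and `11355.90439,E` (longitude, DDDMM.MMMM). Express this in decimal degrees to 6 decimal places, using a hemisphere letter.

φ: degrees = first 2 digits = 86, minutes = 59.5276; 86 + 59.5276/60 = 86.9921267
λ: degrees = first 3 digits = 113, minutes = 55.90439; 113 + 55.90439/60 = 113.9317398

86.992127° S, 113.931740° E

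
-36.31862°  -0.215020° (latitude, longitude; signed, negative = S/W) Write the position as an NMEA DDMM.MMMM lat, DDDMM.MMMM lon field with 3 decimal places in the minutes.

Latitude is negative → S; |value| = 36.318620
φ: 36° + 0.318620 × 60 = 36° 19.11720′
Longitude is negative → W; |value| = 0.215020
Longitude: minutes = (0.215020 − 0) × 60 = 12.90120

3619.117,S / 00012.901,W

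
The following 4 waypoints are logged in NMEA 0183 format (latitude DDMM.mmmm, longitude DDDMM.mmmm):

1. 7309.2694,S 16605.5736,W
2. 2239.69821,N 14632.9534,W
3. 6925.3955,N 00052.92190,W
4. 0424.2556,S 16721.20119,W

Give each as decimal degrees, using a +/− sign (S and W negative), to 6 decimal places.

Point 1:
  Latitude: degrees = first 2 digits = 73, minutes = 9.2694; 73 + 9.2694/60 = 73.1544900
  hemisphere S, so the sign is −
  Lon: split at 3 digits → 166° and 5.5736′; 166 + 5.5736/60 = 166.0928933
  W → negative
Point 2:
  φ: degrees = first 2 digits = 22, minutes = 39.69821; 22 + 39.69821/60 = 22.6616368
  N → positive
  Lon: degrees = first 3 digits = 146, minutes = 32.9534; 146 + 32.9534/60 = 146.5492233
  hemisphere W, so the sign is −
Point 3:
  Latitude: degrees = first 2 digits = 69, minutes = 25.3955; 69 + 25.3955/60 = 69.4232583
  N ⇒ keep positive
  Lon: degrees = first 3 digits = 0, minutes = 52.9219; 0 + 52.9219/60 = 0.8820317
  W ⇒ negate
Point 4:
  Latitude: degrees = first 2 digits = 4, minutes = 24.2556; 4 + 24.2556/60 = 4.4042600
  S ⇒ negate
  Longitude: degrees = first 3 digits = 167, minutes = 21.20119; 167 + 21.20119/60 = 167.3533532
  W → negative

1. -73.154490, -166.092893
2. 22.661637, -146.549223
3. 69.423258, -0.882032
4. -4.404260, -167.353353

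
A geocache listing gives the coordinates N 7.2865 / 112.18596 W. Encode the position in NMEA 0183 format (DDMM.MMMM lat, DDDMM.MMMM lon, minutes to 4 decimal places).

Lat: minutes = (7.286500 − 7) × 60 = 17.190000
Lon: fractional part 0.185960 → 11.157600 minutes

0717.1900,N / 11211.1576,W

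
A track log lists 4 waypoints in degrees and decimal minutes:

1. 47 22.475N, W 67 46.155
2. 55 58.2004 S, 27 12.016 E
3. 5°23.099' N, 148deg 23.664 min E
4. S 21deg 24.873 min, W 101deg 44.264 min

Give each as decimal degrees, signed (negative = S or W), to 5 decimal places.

1. 47.37458, -67.76925
2. -55.97001, 27.20027
3. 5.38498, 148.39440
4. -21.41455, -101.73773

Point 1:
  φ: 22.475′ = 0.374583°; total 47.374583
  N → positive
  Lon: 67 + 46.155/60 = 67.769250
  W ⇒ negate
Point 2:
  φ: 58.2004′ = 0.970007°; total 55.970007
  S ⇒ negate
  Lon: 12.016′ = 0.200267°; total 27.200267
  E → positive
Point 3:
  φ: 23.099′ = 0.384983°; total 5.384983
  N → positive
  λ: 148 + 23.664/60 = 148.394400
  E ⇒ keep positive
Point 4:
  φ: 24.873′ = 0.414550°; total 21.414550
  hemisphere S, so the sign is −
  λ: 101 + 44.264/60 = 101.737733
  W → negative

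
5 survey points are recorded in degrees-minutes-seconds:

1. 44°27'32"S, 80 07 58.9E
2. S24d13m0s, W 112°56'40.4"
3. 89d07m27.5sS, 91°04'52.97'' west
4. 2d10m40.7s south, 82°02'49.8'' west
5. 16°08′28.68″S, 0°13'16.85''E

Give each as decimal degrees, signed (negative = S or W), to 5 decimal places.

1. -44.45889, 80.13303
2. -24.21667, -112.94456
3. -89.12431, -91.08138
4. -2.17797, -82.04717
5. -16.14130, 0.22135

Point 1:
  Lat: 27′ + 32″ = 27.53333′; 44 + 27.53333/60 = 44.458889
  S ⇒ negate
  Lon: 80° + 7/60 + 58.9/3600 = 80 + 0.116667 + 0.016361 = 80.133028
  E → positive
Point 2:
  Latitude: 24° + 13/60 + 0/3600 = 24 + 0.216667 + 0.000000 = 24.216667
  S ⇒ negate
  λ: 112° + 56/60 + 40.4/3600 = 112 + 0.933333 + 0.011222 = 112.944556
  W ⇒ negate
Point 3:
  Latitude: 89 + 7/60 + 27.5/3600 = 89.124306
  S → negative
  Lon: 4′ + 52.97″ = 4.88283′; 91 + 4.88283/60 = 91.081381
  W ⇒ negate
Point 4:
  Latitude: 2° + 10/60 + 40.7/3600 = 2 + 0.166667 + 0.011306 = 2.177972
  S → negative
  Lon: 82° + 2/60 + 49.8/3600 = 82 + 0.033333 + 0.013833 = 82.047167
  W → negative
Point 5:
  Latitude: 8′ + 28.68″ = 8.47800′; 16 + 8.47800/60 = 16.141300
  S → negative
  Lon: 13′ + 16.85″ = 13.28083′; 0 + 13.28083/60 = 0.221347
  E ⇒ keep positive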